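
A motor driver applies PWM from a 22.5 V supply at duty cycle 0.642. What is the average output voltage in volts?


V_avg = V_supply * D = 22.5*0.642 = 14.4450

14.4450 V


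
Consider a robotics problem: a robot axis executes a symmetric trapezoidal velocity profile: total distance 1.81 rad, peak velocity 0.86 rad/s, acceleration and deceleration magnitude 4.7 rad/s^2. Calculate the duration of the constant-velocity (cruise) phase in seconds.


t_acc = v/a = 0.182979 s, d_acc = v^2/(2a) = 0.078681 rad each
d_cruise = 1.81 - 2*0.078681 = 1.652638 rad
t_cruise = d_cruise/v = 1.652638/0.86 = 1.9217

1.9217 s


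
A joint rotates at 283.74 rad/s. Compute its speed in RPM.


RPM = 283.74 * 60/(2*pi) = 2709.5174

2709.5174 RPM


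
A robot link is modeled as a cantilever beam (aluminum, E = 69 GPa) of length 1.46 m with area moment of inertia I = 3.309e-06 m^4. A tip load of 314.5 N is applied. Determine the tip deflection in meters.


delta = F*L^3/(3*E*I) = 314.5*1.46^3/(3*6.900e+10*3.309e-06)
      = 978.766772/684963 = 0.0014

0.0014 m


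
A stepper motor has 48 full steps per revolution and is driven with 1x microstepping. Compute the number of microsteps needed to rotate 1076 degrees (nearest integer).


step_size = 360/(48*1) = 360/48 = 7.500000 deg
n = 1076/(360/48) = 1076*48/360 = 143.4667 -> 143

143 steps


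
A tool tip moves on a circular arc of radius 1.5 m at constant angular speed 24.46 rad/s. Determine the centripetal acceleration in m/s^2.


a_c = omega^2 * r = 24.46^2 * 1.5 = 897.4374

897.4374 m/s^2


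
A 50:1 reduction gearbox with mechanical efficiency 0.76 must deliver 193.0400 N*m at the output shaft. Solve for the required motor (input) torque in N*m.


tau_in = tau_out / (N * eta) = 193.0400 / (50 * 0.76) = 5.0800

5.0800 N*m


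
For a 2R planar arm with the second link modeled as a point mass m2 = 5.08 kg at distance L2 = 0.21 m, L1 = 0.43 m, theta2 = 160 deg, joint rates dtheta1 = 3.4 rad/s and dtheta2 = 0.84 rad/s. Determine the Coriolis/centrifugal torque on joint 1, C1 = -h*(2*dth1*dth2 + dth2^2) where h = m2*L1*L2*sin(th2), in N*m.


h = m2*L1*L2*sin(th2) = 5.08*0.43*0.21*sin(160 deg) = 0.156893
C1 = -h*(2*3.4*0.84 + 0.84^2) = -0.156893*6.4176 = -1.0069

-1.0069 N*m


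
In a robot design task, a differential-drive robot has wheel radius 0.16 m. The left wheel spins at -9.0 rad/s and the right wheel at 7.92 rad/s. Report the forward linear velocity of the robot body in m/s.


v = r*(wR + wL)/2 = 0.16*(7.92 + -9.0)/2 = -0.0864

-0.0864 m/s


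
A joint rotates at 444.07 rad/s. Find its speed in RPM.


RPM = 444.07 * 60/(2*pi) = 4240.5561

4240.5561 RPM


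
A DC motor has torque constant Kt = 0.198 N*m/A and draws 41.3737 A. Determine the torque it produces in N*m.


tau = Kt * I = 0.198*41.3737 = 8.1920

8.1920 N*m


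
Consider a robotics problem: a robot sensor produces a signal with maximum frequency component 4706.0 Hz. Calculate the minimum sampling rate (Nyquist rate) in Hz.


f_s,min = 2*f_max = 2*4706.0 = 9412.0000

9412.0000 Hz


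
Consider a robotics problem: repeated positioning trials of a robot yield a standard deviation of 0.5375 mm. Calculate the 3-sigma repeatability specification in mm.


repeatability = 3*sigma = 3*0.5375 = 1.6125

1.6125 mm


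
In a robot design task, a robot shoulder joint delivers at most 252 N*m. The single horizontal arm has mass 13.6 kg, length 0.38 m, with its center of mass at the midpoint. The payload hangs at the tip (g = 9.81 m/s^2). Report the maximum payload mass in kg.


tau_arm = m_arm*g*(L/2) = 13.6*9.81*0.38/2 = 25.3490 N*m
tau_payload = tau_max - tau_arm = 252 - 25.3490 = 226.6510
m_payload = tau_payload / (g*L) = 226.6510 / (9.81*0.38) = 60.8002

60.8002 kg


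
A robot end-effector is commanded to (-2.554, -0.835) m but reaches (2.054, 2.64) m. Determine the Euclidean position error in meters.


dx = 2.054 - (-2.554) = 4.6080, dy = 2.64 - (-0.835) = 3.4750
err = sqrt(21.233664 + 12.075625) = 5.7714

5.7714 m


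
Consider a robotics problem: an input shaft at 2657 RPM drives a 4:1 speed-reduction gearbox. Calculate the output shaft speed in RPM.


omega_out = omega_in / N = 2657 / 4 = 664.2500

664.2500 RPM


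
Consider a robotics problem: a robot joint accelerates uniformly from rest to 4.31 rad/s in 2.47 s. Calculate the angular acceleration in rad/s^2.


alpha = delta_omega / t = 4.31 / 2.47 = 1.7449

1.7449 rad/s^2


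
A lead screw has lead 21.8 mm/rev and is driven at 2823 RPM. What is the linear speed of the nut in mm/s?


v = lead * (RPM/60) = 21.8*2823/60 = 1025.6900

1025.6900 mm/s


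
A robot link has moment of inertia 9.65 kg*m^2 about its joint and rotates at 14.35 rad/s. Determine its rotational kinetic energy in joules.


KE = (1/2)*I*omega^2 = 0.5*9.65*14.35^2 = 993.5761

993.5761 J


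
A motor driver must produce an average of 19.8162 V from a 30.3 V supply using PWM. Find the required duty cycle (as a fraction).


D = V_avg/V_supply = 19.8162/30.3 = 0.6540

0.6540


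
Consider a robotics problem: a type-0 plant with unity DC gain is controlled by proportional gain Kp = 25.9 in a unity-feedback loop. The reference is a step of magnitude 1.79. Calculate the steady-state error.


e_ss = R/(1 + Kp) = 1.79/(1 + 25.9) = 1.79/26.9000 = 0.0665

0.0665


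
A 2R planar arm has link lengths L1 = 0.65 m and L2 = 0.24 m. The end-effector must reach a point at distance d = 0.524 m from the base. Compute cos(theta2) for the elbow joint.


cos(th2) = (d^2 - L1^2 - L2^2)/(2*L1*L2) = (0.524^2 - 0.65^2 - 0.24^2)/(2*0.65*0.24) = -0.6587

-0.6587


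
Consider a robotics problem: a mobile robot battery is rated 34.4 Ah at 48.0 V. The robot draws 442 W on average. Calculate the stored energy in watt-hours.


E = capacity * V = 34.4*48.0 = 1651.2000

1651.2000 Wh


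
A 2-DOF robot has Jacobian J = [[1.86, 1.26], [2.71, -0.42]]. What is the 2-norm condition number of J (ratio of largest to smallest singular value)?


JJ^T eigenvalues: trace(JJ^T) = 12.5677, det(JJ^T) = det(J)^2 = 17.60473764
s_max^2 = (12.5677 + sqrt(87.52813273))/2 = 10.96167355
s_min^2 = (12.5677 - sqrt(87.52813273))/2 = 1.60602645
kappa = s_max/s_min = sqrt(10.96167355/1.60602645) = 2.6125

2.6125


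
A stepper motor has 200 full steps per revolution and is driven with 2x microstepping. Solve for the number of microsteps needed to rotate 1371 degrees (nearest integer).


step_size = 360/(200*2) = 360/400 = 0.900000 deg
n = 1371/(360/400) = 1371*400/360 = 1523.3333 -> 1523

1523 steps


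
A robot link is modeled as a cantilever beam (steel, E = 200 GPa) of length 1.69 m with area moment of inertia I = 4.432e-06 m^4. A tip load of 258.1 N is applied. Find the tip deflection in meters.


delta = F*L^3/(3*E*I) = 258.1*1.69^3/(3*2.000e+11*4.432e-06)
      = 1245.7994029/2659200 = 4.6849e-04

4.6849e-04 m


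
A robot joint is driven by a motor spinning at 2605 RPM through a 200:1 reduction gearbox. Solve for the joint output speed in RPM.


omega_joint = omega_motor / N = 2605 / 200 = 13.0250

13.0250 RPM


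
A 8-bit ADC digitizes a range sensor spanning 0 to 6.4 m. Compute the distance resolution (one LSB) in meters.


res = range / 2^n = 6.4/2^8 = 6.4/256 = 0.0250

0.0250 m


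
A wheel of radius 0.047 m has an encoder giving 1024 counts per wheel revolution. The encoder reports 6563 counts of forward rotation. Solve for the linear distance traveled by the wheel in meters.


revs = 6563/1024 = 6.409180
d = revs * 2*pi*r = 6.409180 * 2*pi*0.047 = 1.8927

1.8927 m


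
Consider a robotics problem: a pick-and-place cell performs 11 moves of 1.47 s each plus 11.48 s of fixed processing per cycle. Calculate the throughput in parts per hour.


T_cycle = 11*1.47 + 11.48 = 27.6500 s
rate = 3600/T = 130.1989

130.1989 parts/hour


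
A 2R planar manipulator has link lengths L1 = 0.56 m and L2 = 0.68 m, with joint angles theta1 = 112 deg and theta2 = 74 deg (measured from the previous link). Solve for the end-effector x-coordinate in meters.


x = L1*cos(th1) + L2*cos(th1+th2) = 0.56*cos(112 deg) + 0.68*cos(186 deg) = -0.8861

-0.8861 m


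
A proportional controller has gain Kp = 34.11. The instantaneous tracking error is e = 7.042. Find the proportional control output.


u_P = Kp * e = 34.11 * 7.042 = 240.2026

240.2026


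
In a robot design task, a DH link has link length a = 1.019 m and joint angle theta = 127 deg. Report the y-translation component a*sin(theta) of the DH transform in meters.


a*sin(theta) = 1.019*sin(127 deg) = 0.8138

0.8138 m


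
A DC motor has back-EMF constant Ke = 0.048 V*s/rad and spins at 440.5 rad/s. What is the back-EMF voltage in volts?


V_emf = Ke * omega = 0.048*440.5 = 21.1440

21.1440 V


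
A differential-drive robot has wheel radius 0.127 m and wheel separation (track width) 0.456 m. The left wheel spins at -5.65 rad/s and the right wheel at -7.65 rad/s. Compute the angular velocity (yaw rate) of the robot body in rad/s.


omega = r*(wR - wL)/L = 0.127*(-7.65 - (-5.65))/0.456 = -0.5570

-0.5570 rad/s


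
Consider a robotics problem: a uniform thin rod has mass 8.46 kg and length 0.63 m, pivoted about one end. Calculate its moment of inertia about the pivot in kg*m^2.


I = (1/3)*m*L^2 = (1/3)*8.46*0.63^2 = 1.1193

1.1193 kg*m^2


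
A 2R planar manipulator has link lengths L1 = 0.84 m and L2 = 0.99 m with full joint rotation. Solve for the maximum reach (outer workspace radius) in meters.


r_max = L1 + L2 = 0.84 + 0.99 = 1.8300

1.8300 m


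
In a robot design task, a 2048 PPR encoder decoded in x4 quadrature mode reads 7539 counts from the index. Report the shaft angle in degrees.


angle = counts * 360 / (PPR*4) = 7539 * 360 / 8192 = 331.3037

331.3037 degrees


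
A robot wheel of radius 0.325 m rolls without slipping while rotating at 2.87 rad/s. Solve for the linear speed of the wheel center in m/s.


v = omega * r = 2.87 * 0.325 = 0.9328

0.9328 m/s


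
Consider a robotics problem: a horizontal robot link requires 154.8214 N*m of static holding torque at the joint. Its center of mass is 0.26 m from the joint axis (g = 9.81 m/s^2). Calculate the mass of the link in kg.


m = tau / (g*L) = 154.8214 / (9.81 * 0.26) = 60.7000

60.7000 kg


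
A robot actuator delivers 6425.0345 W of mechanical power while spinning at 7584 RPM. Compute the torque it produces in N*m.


omega = 7584 * 2*pi/60 = 794.194623 rad/s
tau = P / omega = 6425.0345 / 794.194623 = 8.0900

8.0900 N*m


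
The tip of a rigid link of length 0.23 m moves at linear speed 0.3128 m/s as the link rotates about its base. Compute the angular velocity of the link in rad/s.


omega = v / L = 0.3128 / 0.23 = 1.3600

1.3600 rad/s


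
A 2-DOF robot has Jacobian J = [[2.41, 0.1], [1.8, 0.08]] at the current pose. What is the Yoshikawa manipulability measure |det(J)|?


det(J) = 2.41*0.08 - (0.1)*(1.8) = 0.0128
|det(J)| = 0.0128

0.0128


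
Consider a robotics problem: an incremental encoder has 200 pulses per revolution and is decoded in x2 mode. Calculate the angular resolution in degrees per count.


resolution = 360 / (PPR * 2) = 360 / 400 = 0.9000

0.9000 degrees


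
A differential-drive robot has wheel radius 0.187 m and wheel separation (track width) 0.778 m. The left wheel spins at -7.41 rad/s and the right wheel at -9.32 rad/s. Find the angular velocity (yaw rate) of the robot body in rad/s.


omega = r*(wR - wL)/L = 0.187*(-9.32 - (-7.41))/0.778 = -0.4591

-0.4591 rad/s


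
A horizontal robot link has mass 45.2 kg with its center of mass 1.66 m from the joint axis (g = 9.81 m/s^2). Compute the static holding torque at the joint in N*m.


tau = m*g*L = 45.2 * 9.81 * 1.66 = 736.0639

736.0639 N*m


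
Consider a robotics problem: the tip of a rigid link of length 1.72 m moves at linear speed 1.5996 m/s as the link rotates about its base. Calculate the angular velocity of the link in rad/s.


omega = v / L = 1.5996 / 1.72 = 0.9300

0.9300 rad/s


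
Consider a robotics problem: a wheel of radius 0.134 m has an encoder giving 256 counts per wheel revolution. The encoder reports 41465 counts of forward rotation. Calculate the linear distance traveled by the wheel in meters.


revs = 41465/256 = 161.972656
d = revs * 2*pi*r = 161.972656 * 2*pi*0.134 = 136.3724

136.3724 m


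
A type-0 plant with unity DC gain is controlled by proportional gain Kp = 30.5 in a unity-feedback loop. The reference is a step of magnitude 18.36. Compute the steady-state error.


e_ss = R/(1 + Kp) = 18.36/(1 + 30.5) = 18.36/31.5000 = 0.5829

0.5829


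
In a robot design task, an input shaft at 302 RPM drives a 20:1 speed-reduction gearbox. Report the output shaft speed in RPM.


omega_out = omega_in / N = 302 / 20 = 15.1000

15.1000 RPM


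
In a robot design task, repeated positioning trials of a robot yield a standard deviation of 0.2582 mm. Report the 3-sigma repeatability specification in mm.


repeatability = 3*sigma = 3*0.2582 = 0.7746

0.7746 mm


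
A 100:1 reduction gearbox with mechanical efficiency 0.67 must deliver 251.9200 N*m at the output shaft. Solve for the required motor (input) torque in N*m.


tau_in = tau_out / (N * eta) = 251.9200 / (100 * 0.67) = 3.7600

3.7600 N*m


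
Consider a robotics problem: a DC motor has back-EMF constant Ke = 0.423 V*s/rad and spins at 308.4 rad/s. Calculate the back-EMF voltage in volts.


V_emf = Ke * omega = 0.423*308.4 = 130.4532

130.4532 V


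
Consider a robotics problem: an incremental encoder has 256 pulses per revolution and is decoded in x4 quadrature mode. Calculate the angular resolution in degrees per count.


resolution = 360 / (PPR * 4) = 360 / 1024 = 0.3516

0.3516 degrees


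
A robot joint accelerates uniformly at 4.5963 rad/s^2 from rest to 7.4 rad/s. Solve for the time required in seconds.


t = delta_omega / alpha = 7.4 / 4.5963 = 1.6100

1.6100 s


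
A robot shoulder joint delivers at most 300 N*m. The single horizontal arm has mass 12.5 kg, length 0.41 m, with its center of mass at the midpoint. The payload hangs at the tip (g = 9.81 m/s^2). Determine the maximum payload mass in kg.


tau_arm = m_arm*g*(L/2) = 12.5*9.81*0.41/2 = 25.1381 N*m
tau_payload = tau_max - tau_arm = 300 - 25.1381 = 274.8619
m_payload = tau_payload / (g*L) = 274.8619 / (9.81*0.41) = 68.3379

68.3379 kg


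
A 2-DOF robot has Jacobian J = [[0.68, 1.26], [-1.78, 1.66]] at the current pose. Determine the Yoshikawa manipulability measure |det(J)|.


det(J) = 0.68*1.66 - (1.26)*(-1.78) = 3.3716
|det(J)| = 3.3716

3.3716


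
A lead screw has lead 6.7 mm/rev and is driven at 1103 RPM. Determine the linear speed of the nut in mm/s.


v = lead * (RPM/60) = 6.7*1103/60 = 123.1683

123.1683 mm/s


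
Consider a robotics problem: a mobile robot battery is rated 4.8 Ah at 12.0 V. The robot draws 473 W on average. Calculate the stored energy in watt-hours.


E = capacity * V = 4.8*12.0 = 57.6000

57.6000 Wh


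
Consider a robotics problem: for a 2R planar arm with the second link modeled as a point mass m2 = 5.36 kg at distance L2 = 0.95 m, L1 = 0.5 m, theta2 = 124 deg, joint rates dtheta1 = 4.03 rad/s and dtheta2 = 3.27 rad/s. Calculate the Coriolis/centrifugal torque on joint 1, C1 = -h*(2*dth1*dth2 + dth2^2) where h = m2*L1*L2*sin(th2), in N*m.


h = m2*L1*L2*sin(th2) = 5.36*0.5*0.95*sin(124 deg) = 2.110730
C1 = -h*(2*4.03*3.27 + 3.27^2) = -2.110730*37.0491 = -78.2006

-78.2006 N*m


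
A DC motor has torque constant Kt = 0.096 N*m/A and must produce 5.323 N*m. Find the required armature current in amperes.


I = tau / Kt = 5.323/0.096 = 55.4479

55.4479 A


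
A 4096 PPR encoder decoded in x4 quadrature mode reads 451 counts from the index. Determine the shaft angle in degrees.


angle = counts * 360 / (PPR*4) = 451 * 360 / 16384 = 9.9097

9.9097 degrees


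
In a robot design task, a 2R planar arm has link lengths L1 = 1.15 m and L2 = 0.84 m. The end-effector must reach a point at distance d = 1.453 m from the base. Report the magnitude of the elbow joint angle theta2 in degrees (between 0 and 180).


cos(th2) = (d^2 - L1^2 - L2^2)/(2*L1*L2) = (1.453^2 - 1.15^2 - 0.84^2)/(2*1.15*0.84) = 0.04301708
th2 = acos(0.04301708) = 87.5345 deg

87.5345 degrees


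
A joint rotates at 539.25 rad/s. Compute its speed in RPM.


RPM = 539.25 * 60/(2*pi) = 5149.4582

5149.4582 RPM


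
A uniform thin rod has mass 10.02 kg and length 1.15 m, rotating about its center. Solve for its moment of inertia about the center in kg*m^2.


I = (1/12)*m*L^2 = (1/12)*10.02*1.15^2 = 1.1043

1.1043 kg*m^2


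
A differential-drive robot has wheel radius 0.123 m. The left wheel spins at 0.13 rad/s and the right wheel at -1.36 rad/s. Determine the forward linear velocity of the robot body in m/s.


v = r*(wR + wL)/2 = 0.123*(-1.36 + 0.13)/2 = -0.0756

-0.0756 m/s


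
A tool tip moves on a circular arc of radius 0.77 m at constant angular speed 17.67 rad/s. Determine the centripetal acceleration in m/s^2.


a_c = omega^2 * r = 17.67^2 * 0.77 = 240.4163

240.4163 m/s^2


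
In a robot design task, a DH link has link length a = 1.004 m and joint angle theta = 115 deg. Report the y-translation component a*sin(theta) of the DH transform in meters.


a*sin(theta) = 1.004*sin(115 deg) = 0.9099

0.9099 m


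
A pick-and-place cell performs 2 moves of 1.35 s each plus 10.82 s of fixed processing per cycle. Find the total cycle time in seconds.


T = 2*1.35 + 10.82 = 13.5200

13.5200 s


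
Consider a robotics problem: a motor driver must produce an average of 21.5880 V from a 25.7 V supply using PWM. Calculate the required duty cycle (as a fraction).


D = V_avg/V_supply = 21.5880/25.7 = 0.8400

0.8400


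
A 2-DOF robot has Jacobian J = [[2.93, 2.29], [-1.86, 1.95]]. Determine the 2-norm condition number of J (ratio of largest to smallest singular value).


JJ^T eigenvalues: trace(JJ^T) = 21.0911, det(JJ^T) = det(J)^2 = 99.45873441
s_max^2 = (21.0911 + sqrt(46.99956157))/2 = 13.97336131
s_min^2 = (21.0911 - sqrt(46.99956157))/2 = 7.11773869
kappa = s_max/s_min = sqrt(13.97336131/7.11773869) = 1.4011

1.4011


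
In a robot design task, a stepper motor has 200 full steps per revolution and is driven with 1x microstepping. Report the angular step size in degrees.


step = 360/(200*1) = 360/200 = 1.8000

1.8000 degrees


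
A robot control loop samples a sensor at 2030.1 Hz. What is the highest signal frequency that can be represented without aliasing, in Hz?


f_max = f_s/2 = 2030.1/2 = 1015.0500

1015.0500 Hz


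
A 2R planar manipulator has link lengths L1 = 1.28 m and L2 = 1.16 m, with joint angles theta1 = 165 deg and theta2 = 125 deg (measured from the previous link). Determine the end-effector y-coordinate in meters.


y = L1*sin(th1) + L2*sin(th1+th2) = 1.28*sin(165 deg) + 1.16*sin(290 deg) = -0.7588

-0.7588 m


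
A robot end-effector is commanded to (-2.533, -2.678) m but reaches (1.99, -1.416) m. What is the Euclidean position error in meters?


dx = 1.99 - (-2.533) = 4.5230, dy = -1.416 - (-2.678) = 1.2620
err = sqrt(20.457529 + 1.592644) = 4.6958

4.6958 m


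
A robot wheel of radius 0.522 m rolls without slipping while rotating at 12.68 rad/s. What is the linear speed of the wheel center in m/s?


v = omega * r = 12.68 * 0.522 = 6.6190

6.6190 m/s


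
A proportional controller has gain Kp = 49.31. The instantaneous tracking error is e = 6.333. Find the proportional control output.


u_P = Kp * e = 49.31 * 6.333 = 312.2802

312.2802


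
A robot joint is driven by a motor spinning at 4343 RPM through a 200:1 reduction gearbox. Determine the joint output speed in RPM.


omega_joint = omega_motor / N = 4343 / 200 = 21.7150

21.7150 RPM


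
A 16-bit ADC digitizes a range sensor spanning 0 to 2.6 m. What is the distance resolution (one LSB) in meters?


res = range / 2^n = 2.6/2^16 = 2.6/65536 = 3.9673e-05

3.9673e-05 m


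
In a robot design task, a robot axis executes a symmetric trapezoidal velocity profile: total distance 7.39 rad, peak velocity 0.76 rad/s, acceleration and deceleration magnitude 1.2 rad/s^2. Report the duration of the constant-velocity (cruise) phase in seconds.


t_acc = v/a = 0.633333 s, d_acc = v^2/(2a) = 0.240667 rad each
d_cruise = 7.39 - 2*0.240667 = 6.908666 rad
t_cruise = d_cruise/v = 6.908666/0.76 = 9.0904

9.0904 s


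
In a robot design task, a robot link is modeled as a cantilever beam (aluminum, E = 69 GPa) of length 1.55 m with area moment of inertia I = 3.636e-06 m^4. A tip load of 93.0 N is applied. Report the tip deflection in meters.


delta = F*L^3/(3*E*I) = 93.0*1.55^3/(3*6.900e+10*3.636e-06)
      = 346.320375/752652 = 4.6013e-04

4.6013e-04 m


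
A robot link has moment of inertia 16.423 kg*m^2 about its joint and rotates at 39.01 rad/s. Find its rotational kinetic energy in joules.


KE = (1/2)*I*omega^2 = 0.5*16.423*39.01^2 = 12496.0973

12496.0973 J


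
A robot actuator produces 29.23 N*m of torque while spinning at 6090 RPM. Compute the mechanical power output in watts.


omega = 6090 * 2*pi/60 = 637.743309 rad/s
P = tau * omega = 29.23 * 637.743309 = 18641.2369

18641.2369 W


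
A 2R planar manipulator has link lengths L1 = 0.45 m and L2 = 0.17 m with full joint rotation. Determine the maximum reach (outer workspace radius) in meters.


r_max = L1 + L2 = 0.45 + 0.17 = 0.6200

0.6200 m


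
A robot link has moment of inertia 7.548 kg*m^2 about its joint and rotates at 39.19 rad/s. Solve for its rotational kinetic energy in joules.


KE = (1/2)*I*omega^2 = 0.5*7.548*39.19^2 = 5796.3209

5796.3209 J


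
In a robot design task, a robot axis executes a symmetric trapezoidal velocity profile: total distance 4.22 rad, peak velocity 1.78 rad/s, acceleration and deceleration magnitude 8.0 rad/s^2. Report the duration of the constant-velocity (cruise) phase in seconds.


t_acc = v/a = 0.222500 s, d_acc = v^2/(2a) = 0.198025 rad each
d_cruise = 4.22 - 2*0.198025 = 3.823950 rad
t_cruise = d_cruise/v = 3.823950/1.78 = 2.1483

2.1483 s


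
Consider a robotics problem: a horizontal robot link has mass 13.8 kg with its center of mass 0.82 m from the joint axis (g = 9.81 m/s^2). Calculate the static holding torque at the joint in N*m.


tau = m*g*L = 13.8 * 9.81 * 0.82 = 111.0100

111.0100 N*m


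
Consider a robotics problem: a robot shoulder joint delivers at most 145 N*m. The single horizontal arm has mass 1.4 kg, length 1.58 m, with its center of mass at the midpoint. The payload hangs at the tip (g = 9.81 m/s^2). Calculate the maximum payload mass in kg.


tau_arm = m_arm*g*(L/2) = 1.4*9.81*1.58/2 = 10.8499 N*m
tau_payload = tau_max - tau_arm = 145 - 10.8499 = 134.1501
m_payload = tau_payload / (g*L) = 134.1501 / (9.81*1.58) = 8.6550

8.6550 kg


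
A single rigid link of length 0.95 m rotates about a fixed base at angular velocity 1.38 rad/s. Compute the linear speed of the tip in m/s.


v = L*omega = 0.95 * 1.38 = 1.3110

1.3110 m/s


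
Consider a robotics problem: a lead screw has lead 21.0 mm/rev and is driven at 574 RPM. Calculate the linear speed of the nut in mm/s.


v = lead * (RPM/60) = 21.0*574/60 = 200.9000

200.9000 mm/s


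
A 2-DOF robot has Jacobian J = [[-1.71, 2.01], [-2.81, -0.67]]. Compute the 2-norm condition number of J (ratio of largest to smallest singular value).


JJ^T eigenvalues: trace(JJ^T) = 15.3092, det(JJ^T) = det(J)^2 = 46.15571844
s_max^2 = (15.3092 + sqrt(49.74873088))/2 = 11.18123901
s_min^2 = (15.3092 - sqrt(49.74873088))/2 = 4.12796099
kappa = s_max/s_min = sqrt(11.18123901/4.12796099) = 1.6458

1.6458


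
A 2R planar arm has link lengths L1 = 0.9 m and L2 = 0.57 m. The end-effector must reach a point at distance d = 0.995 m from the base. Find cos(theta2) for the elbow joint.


cos(th2) = (d^2 - L1^2 - L2^2)/(2*L1*L2) = (0.995^2 - 0.9^2 - 0.57^2)/(2*0.9*0.57) = -0.1412

-0.1412


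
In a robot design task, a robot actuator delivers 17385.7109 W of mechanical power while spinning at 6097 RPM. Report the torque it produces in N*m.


omega = 6097 * 2*pi/60 = 638.476347 rad/s
tau = P / omega = 17385.7109 / 638.476347 = 27.2300

27.2300 N*m


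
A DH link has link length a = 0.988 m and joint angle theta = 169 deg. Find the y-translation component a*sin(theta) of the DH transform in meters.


a*sin(theta) = 0.988*sin(169 deg) = 0.1885

0.1885 m


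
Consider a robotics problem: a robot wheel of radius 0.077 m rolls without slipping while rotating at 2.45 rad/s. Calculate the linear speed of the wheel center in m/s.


v = omega * r = 2.45 * 0.077 = 0.1887

0.1887 m/s


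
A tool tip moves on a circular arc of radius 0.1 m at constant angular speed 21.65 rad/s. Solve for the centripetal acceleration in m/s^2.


a_c = omega^2 * r = 21.65^2 * 0.1 = 46.8722

46.8722 m/s^2


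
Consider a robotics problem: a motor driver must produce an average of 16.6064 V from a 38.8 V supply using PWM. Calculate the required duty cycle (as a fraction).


D = V_avg/V_supply = 16.6064/38.8 = 0.4280

0.4280


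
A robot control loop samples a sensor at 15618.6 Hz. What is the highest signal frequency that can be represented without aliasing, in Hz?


f_max = f_s/2 = 15618.6/2 = 7809.3000

7809.3000 Hz


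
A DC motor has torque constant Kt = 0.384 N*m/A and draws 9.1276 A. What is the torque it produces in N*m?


tau = Kt * I = 0.384*9.1276 = 3.5050

3.5050 N*m


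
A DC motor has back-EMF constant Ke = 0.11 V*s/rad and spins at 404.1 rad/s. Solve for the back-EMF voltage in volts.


V_emf = Ke * omega = 0.11*404.1 = 44.4510

44.4510 V


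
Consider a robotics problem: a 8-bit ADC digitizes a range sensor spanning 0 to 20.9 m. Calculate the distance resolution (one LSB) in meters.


res = range / 2^n = 20.9/2^8 = 20.9/256 = 0.0816

0.0816 m


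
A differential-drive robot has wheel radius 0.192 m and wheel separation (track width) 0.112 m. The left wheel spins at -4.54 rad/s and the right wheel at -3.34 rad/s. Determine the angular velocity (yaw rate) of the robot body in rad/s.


omega = r*(wR - wL)/L = 0.192*(-3.34 - (-4.54))/0.112 = 2.0571

2.0571 rad/s


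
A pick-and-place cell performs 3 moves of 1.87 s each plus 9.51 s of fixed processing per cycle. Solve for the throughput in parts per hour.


T_cycle = 3*1.87 + 9.51 = 15.1200 s
rate = 3600/T = 238.0952

238.0952 parts/hour


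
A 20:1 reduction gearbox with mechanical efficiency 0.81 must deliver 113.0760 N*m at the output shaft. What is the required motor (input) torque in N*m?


tau_in = tau_out / (N * eta) = 113.0760 / (20 * 0.81) = 6.9800

6.9800 N*m


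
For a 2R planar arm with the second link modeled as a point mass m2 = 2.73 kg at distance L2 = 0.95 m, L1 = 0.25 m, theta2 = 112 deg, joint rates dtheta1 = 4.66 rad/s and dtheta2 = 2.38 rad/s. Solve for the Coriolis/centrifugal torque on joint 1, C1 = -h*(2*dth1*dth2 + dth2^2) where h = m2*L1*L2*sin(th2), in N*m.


h = m2*L1*L2*sin(th2) = 2.73*0.25*0.95*sin(112 deg) = 0.601163
C1 = -h*(2*4.66*2.38 + 2.38^2) = -0.601163*27.8460 = -16.7400

-16.7400 N*m


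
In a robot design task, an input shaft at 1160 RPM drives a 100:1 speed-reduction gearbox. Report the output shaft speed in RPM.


omega_out = omega_in / N = 1160 / 100 = 11.6000

11.6000 RPM


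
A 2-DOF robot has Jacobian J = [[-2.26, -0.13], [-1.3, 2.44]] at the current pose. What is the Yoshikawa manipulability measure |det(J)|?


det(J) = -2.26*2.44 - (-0.13)*(-1.3) = -5.6834
|det(J)| = 5.6834

5.6834


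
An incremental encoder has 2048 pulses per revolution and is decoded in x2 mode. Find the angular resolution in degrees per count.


resolution = 360 / (PPR * 2) = 360 / 4096 = 0.0879

0.0879 degrees


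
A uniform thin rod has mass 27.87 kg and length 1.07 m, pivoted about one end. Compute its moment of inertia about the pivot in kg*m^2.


I = (1/3)*m*L^2 = (1/3)*27.87*1.07^2 = 10.6361

10.6361 kg*m^2


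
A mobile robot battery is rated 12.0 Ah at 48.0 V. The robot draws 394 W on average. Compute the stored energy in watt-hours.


E = capacity * V = 12.0*48.0 = 576.0000

576.0000 Wh


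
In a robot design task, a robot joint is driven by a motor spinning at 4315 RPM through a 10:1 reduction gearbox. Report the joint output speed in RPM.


omega_joint = omega_motor / N = 4315 / 10 = 431.5000

431.5000 RPM


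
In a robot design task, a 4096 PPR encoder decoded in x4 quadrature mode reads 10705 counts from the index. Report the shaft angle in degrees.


angle = counts * 360 / (PPR*4) = 10705 * 360 / 16384 = 235.2173

235.2173 degrees


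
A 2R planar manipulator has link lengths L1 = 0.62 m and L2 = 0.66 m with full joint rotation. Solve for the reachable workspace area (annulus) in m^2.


r_max = L1 + L2 = 1.2800, r_min = |L1 - L2| = 0.0400
A = pi*(r_max^2 - r_min^2) = pi*(1.6384 - 0.0016) = 5.1422

5.1422 m^2


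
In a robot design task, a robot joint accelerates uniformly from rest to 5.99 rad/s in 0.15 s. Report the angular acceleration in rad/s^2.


alpha = delta_omega / t = 5.99 / 0.15 = 39.9333

39.9333 rad/s^2


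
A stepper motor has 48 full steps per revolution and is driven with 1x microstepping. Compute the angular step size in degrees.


step = 360/(48*1) = 360/48 = 7.5000

7.5000 degrees


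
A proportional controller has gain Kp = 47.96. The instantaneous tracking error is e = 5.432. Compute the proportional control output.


u_P = Kp * e = 47.96 * 5.432 = 260.5187

260.5187


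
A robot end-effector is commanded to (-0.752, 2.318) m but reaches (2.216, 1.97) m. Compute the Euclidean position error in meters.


dx = 2.216 - (-0.752) = 2.9680, dy = 1.97 - (2.318) = -0.3480
err = sqrt(8.809024 + 0.121104) = 2.9883

2.9883 m


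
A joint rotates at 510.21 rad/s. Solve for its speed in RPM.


RPM = 510.21 * 60/(2*pi) = 4872.1466

4872.1466 RPM


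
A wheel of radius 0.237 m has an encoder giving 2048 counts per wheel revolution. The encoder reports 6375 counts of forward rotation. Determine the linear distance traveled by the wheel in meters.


revs = 6375/2048 = 3.112793
d = revs * 2*pi*r = 3.112793 * 2*pi*0.237 = 4.6353

4.6353 m


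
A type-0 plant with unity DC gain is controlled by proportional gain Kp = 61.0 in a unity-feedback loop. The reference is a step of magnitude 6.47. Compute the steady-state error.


e_ss = R/(1 + Kp) = 6.47/(1 + 61.0) = 6.47/62.0000 = 0.1044

0.1044


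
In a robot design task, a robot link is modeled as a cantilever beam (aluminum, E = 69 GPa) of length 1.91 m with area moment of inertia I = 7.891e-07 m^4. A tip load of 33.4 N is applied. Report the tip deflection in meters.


delta = F*L^3/(3*E*I) = 33.4*1.91^3/(3*6.900e+10*7.891e-07)
      = 232.7268914/163343.7 = 0.0014

0.0014 m


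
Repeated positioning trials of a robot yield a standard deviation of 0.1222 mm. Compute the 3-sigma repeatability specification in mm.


repeatability = 3*sigma = 3*0.1222 = 0.3666

0.3666 mm


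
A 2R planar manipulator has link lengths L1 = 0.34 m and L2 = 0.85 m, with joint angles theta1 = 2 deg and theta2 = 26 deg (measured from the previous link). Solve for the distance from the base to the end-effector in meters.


x = L1*cos(th1) + L2*cos(th1+th2) = 1.090298
y = L1*sin(th1) + L2*sin(th1+th2) = 0.410917
d = sqrt(x^2 + y^2) = sqrt(1.188750 + 0.168853) = 1.1652

1.1652 m


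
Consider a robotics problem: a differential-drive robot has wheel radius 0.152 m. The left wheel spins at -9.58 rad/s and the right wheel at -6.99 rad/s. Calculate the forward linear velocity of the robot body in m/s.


v = r*(wR + wL)/2 = 0.152*(-6.99 + -9.58)/2 = -1.2593

-1.2593 m/s


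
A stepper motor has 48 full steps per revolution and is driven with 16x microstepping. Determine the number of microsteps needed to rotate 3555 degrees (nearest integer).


step_size = 360/(48*16) = 360/768 = 0.468750 deg
n = 3555/(360/768) = 3555*768/360 = 7584

7584 steps


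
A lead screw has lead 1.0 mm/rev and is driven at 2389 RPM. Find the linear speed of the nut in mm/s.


v = lead * (RPM/60) = 1.0*2389/60 = 39.8167

39.8167 mm/s


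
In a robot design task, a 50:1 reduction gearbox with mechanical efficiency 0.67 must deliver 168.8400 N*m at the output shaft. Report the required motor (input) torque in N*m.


tau_in = tau_out / (N * eta) = 168.8400 / (50 * 0.67) = 5.0400

5.0400 N*m


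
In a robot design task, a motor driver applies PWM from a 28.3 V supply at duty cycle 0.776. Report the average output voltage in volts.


V_avg = V_supply * D = 28.3*0.776 = 21.9608

21.9608 V


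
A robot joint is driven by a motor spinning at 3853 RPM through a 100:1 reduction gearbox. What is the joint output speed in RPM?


omega_joint = omega_motor / N = 3853 / 100 = 38.5300

38.5300 RPM


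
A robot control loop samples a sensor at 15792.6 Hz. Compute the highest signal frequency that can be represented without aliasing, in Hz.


f_max = f_s/2 = 15792.6/2 = 7896.3000

7896.3000 Hz


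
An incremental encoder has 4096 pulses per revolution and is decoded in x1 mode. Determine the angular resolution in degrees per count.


resolution = 360 / (PPR * 1) = 360 / 4096 = 0.0879

0.0879 degrees


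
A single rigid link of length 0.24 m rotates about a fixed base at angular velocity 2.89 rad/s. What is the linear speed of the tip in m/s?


v = L*omega = 0.24 * 2.89 = 0.6936

0.6936 m/s


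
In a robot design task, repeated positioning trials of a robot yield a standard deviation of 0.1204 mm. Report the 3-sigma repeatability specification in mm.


repeatability = 3*sigma = 3*0.1204 = 0.3612

0.3612 mm


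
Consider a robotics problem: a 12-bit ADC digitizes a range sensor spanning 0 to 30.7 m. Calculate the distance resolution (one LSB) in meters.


res = range / 2^n = 30.7/2^12 = 30.7/4096 = 0.0075

0.0075 m


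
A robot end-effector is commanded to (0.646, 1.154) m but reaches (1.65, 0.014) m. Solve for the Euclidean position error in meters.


dx = 1.65 - (0.646) = 1.0040, dy = 0.014 - (1.154) = -1.1400
err = sqrt(1.008016 + 1.299600) = 1.5191

1.5191 m


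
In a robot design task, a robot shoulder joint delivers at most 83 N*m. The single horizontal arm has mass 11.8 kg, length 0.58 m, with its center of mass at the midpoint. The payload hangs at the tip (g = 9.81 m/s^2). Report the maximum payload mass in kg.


tau_arm = m_arm*g*(L/2) = 11.8*9.81*0.58/2 = 33.5698 N*m
tau_payload = tau_max - tau_arm = 83 - 33.5698 = 49.4302
m_payload = tau_payload / (g*L) = 49.4302 / (9.81*0.58) = 8.6875

8.6875 kg


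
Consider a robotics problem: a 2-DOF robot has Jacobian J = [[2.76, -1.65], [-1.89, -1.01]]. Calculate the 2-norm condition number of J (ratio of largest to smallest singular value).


JJ^T eigenvalues: trace(JJ^T) = 14.9323, det(JJ^T) = det(J)^2 = 34.88201721
s_max^2 = (14.9323 + sqrt(83.44551445))/2 = 12.03357582
s_min^2 = (14.9323 - sqrt(83.44551445))/2 = 2.89872418
kappa = s_max/s_min = sqrt(12.03357582/2.89872418) = 2.0375

2.0375


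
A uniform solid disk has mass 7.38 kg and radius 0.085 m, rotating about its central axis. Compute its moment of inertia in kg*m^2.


I = (1/2)*m*R^2 = 0.5*7.38*0.085^2 = 0.0267

0.0267 kg*m^2


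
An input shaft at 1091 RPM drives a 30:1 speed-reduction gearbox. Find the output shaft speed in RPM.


omega_out = omega_in / N = 1091 / 30 = 36.3667

36.3667 RPM


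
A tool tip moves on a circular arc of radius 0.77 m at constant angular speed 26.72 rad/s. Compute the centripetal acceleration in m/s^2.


a_c = omega^2 * r = 26.72^2 * 0.77 = 549.7480

549.7480 m/s^2


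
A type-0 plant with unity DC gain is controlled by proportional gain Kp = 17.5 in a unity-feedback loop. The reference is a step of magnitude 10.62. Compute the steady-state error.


e_ss = R/(1 + Kp) = 10.62/(1 + 17.5) = 10.62/18.5000 = 0.5741

0.5741


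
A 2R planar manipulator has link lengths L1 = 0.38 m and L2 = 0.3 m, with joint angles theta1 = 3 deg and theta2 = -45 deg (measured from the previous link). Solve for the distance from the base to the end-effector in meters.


x = L1*cos(th1) + L2*cos(th1+th2) = 0.602423
y = L1*sin(th1) + L2*sin(th1+th2) = -0.180852
d = sqrt(x^2 + y^2) = sqrt(0.362913 + 0.032707) = 0.6290

0.6290 m


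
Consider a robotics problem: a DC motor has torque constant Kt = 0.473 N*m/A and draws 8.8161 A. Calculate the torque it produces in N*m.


tau = Kt * I = 0.473*8.8161 = 4.1700

4.1700 N*m


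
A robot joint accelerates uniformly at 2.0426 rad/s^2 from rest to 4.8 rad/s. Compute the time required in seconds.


t = delta_omega / alpha = 4.8 / 2.0426 = 2.3499

2.3499 s


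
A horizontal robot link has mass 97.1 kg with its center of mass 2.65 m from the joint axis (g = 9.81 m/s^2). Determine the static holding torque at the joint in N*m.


tau = m*g*L = 97.1 * 9.81 * 2.65 = 2524.2602

2524.2602 N*m


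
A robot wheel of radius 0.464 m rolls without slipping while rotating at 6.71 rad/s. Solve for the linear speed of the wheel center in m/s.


v = omega * r = 6.71 * 0.464 = 3.1134

3.1134 m/s


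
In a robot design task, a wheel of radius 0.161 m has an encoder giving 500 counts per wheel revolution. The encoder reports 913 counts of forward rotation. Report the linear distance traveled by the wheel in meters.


revs = 913/500 = 1.826000
d = revs * 2*pi*r = 1.826000 * 2*pi*0.161 = 1.8472

1.8472 m


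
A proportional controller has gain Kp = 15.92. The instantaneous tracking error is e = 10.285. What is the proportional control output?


u_P = Kp * e = 15.92 * 10.285 = 163.7372

163.7372


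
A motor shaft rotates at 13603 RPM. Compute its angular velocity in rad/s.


omega = 13603 * 2*pi/60 = 1424.5028

1424.5028 rad/s


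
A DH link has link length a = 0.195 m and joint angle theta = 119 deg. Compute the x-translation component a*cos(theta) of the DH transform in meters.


a*cos(theta) = 0.195*cos(119 deg) = -0.0945

-0.0945 m


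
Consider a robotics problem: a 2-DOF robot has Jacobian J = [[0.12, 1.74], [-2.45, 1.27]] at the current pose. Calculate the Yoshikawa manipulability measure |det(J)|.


det(J) = 0.12*1.27 - (1.74)*(-2.45) = 4.4154
|det(J)| = 4.4154

4.4154


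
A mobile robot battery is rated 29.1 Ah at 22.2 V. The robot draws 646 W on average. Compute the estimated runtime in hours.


E = 29.1*22.2 = 646.0200 Wh
t = E/P = 646.0200/646 = 1.0000

1.0000 hours


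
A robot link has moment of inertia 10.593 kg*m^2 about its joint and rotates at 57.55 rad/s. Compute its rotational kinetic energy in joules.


KE = (1/2)*I*omega^2 = 0.5*10.593*57.55^2 = 17542.0212

17542.0212 J


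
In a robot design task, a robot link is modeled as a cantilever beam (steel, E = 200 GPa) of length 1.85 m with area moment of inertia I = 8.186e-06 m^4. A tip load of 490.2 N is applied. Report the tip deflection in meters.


delta = F*L^3/(3*E*I) = 490.2*1.85^3/(3*2.000e+11*8.186e-06)
      = 3103.762575/4911600 = 6.3192e-04

6.3192e-04 m


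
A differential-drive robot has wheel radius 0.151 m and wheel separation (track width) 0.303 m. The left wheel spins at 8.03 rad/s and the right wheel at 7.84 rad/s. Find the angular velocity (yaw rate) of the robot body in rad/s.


omega = r*(wR - wL)/L = 0.151*(7.84 - (8.03))/0.303 = -0.0947

-0.0947 rad/s


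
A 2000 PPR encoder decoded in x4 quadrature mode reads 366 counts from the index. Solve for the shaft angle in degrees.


angle = counts * 360 / (PPR*4) = 366 * 360 / 8000 = 16.4700

16.4700 degrees


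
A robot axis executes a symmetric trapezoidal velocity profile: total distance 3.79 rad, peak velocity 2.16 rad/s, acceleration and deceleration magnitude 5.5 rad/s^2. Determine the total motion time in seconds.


t_acc = v/a = 2.16/5.5 = 0.392727 s
d_acc = v^2/(2a) = 0.424145 rad (each ramp)
d_cruise = 3.79 - 2*0.424145 = 2.941710 rad
t_cruise = 2.941710/2.16 = 1.361903 s
t_total = 2*0.392727 + 1.361903 = 2.1474

2.1474 s
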